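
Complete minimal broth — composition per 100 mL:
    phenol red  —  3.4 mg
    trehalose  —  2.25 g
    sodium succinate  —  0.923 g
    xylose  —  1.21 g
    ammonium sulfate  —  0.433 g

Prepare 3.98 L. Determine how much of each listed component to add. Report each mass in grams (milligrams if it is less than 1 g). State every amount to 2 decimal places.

phenol red 135.32 mg; trehalose 89.55 g; sodium succinate 36.74 g; xylose 48.16 g; ammonium sulfate 17.23 g

Ratio of target to recipe volume: 3980 / 100 = 39.8.
phenol red: 3.4 mg × (3980 mL / 100 mL) = 135.32 mg
trehalose: 2.25 g × (3980 mL / 100 mL) = 89.55 g
sodium succinate: 0.923 g × (3980 mL / 100 mL) = 36.74 g
xylose: 1.21 g × (3980 mL / 100 mL) = 48.16 g
ammonium sulfate: 0.433 g × (3980 mL / 100 mL) = 17.23 g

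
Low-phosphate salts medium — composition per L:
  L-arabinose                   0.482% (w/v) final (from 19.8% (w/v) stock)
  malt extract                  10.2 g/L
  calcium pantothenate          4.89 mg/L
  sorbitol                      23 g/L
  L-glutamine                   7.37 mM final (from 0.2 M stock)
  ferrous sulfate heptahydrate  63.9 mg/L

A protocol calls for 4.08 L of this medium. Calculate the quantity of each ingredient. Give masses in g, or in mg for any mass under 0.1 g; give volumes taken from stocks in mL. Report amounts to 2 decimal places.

Scale factor relative to 1 L: 4.08.
L-arabinose: V = C2·V2/C1 = 0.482% ÷ 19.8% × 4080 mL = 99.32 mL
malt extract: 10.2 g/L × 4.08 L = 41.62 g
calcium pantothenate: 4.89 mg/L × 4.08 L = 19.95 mg
sorbitol: 23 g/L × 4.08 L = 93.84 g
L-glutamine: C1V1 = C2V2 → 7.37 mM × 4080 mL ÷ 200 mM = 150.35 mL
ferrous sulfate heptahydrate: 63.9 mg/L × 4.08 L = 260.712 mg = 0.26 g

L-arabinose 99.32 mL; malt extract 41.62 g; calcium pantothenate 19.95 mg; sorbitol 93.84 g; L-glutamine 150.35 mL; ferrous sulfate heptahydrate 0.26 g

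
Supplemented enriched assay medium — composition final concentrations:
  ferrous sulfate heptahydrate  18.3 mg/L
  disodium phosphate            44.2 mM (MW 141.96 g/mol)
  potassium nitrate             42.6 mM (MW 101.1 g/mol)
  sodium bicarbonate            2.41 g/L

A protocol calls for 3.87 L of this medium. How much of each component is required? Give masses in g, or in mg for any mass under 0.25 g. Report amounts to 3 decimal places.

Working volume: 3.87 L.
ferrous sulfate heptahydrate: 18.3 mg/L × 3.87 L = 70.821 mg
disodium phosphate: 44.2 mmol/L × 141.96 g/mol × 3.87 L ÷ 1000 = 24.283 g
potassium nitrate: 42.6 mmol/L × 101.1 g/mol × 3.87 L ÷ 1000 = 16.668 g
sodium bicarbonate: 2.41 g/L × 3.87 L = 9.327 g

ferrous sulfate heptahydrate 70.821 mg; disodium phosphate 24.283 g; potassium nitrate 16.668 g; sodium bicarbonate 9.327 g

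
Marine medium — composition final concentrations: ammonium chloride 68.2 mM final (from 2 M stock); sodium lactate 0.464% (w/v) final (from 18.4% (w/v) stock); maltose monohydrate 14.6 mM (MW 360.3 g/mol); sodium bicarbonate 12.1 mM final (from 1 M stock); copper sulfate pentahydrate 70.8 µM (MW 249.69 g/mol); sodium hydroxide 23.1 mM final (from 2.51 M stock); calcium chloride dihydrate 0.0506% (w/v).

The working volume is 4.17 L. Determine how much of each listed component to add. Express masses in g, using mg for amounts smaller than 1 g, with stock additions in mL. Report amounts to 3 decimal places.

Scale factor relative to 1 L: 4.17.
ammonium chloride: dilute stock: 68.2 mM × 4170 mL ÷ 2000 mM = 142.197 mL
sodium lactate: C1V1 = C2V2 → 0.464% ÷ 18.4% × 4170 mL = 105.157 mL
maltose monohydrate: 14.6 mmol/L × 360.3 g/mol × 4.17 L ÷ 1000 = 21.936 g
sodium bicarbonate: C1V1 = C2V2 → 12.1 mM × 4170 mL ÷ 1000 mM = 50.457 mL
copper sulfate pentahydrate: 70.8 µmol/L × 249.69 g/mol × 4.17 L ÷ 1000 = 73.717 mg
sodium hydroxide: dilute stock: 23.1 mM × 4170 mL ÷ 2510 mM = 38.377 mL
calcium chloride dihydrate: 0.0506% w/v = 0.506 g/L → 0.506 × 4.17 L = 2.110 g

ammonium chloride 142.197 mL; sodium lactate 105.157 mL; maltose monohydrate 21.936 g; sodium bicarbonate 50.457 mL; copper sulfate pentahydrate 73.717 mg; sodium hydroxide 38.377 mL; calcium chloride dihydrate 2.110 g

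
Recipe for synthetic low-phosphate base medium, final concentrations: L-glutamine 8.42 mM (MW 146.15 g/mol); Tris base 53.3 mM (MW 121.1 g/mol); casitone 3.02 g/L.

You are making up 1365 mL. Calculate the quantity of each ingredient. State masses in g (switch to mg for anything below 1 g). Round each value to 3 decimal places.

Target volume = 1365 mL = 1.365 L.
L-glutamine: 8.42 mmol/L × 146.15 g/mol × 1.365 L ÷ 1000 = 1.680 g
Tris base: 53.3 mmol/L × 121.1 g/mol × 1.365 L ÷ 1000 = 8.811 g
casitone: 3.02 g/L × 1.365 L = 4.122 g

L-glutamine 1.680 g; Tris base 8.811 g; casitone 4.122 g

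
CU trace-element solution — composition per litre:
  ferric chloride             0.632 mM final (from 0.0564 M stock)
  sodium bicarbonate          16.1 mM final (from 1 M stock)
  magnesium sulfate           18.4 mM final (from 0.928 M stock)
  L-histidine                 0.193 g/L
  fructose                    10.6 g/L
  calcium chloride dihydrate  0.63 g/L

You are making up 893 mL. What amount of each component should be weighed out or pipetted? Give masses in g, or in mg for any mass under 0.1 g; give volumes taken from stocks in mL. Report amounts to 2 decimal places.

ferric chloride 10.01 mL; sodium bicarbonate 14.38 mL; magnesium sulfate 17.71 mL; L-histidine 0.17 g; fructose 9.47 g; calcium chloride dihydrate 0.56 g

Target volume = 893 mL = 0.893 L.
ferric chloride: C1V1 = C2V2 → 0.632 mM × 893 mL ÷ 56.4 mM = 10.01 mL
sodium bicarbonate: C1V1 = C2V2 → 16.1 mM × 893 mL ÷ 1000 mM = 14.38 mL
magnesium sulfate: C1V1 = C2V2 → 18.4 mM × 893 mL ÷ 928 mM = 17.71 mL
L-histidine: 0.193 g/L × 0.893 L = 0.17 g
fructose: 10.6 g/L × 0.893 L = 9.47 g
calcium chloride dihydrate: 0.63 g/L × 0.893 L = 0.56 g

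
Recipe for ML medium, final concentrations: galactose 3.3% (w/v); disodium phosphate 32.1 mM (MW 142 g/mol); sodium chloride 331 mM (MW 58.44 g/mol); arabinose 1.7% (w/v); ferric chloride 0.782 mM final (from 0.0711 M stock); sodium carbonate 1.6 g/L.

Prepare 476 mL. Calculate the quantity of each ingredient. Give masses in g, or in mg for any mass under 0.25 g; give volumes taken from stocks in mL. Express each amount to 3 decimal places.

galactose 15.708 g; disodium phosphate 2.170 g; sodium chloride 9.208 g; arabinose 8.092 g; ferric chloride 5.235 mL; sodium carbonate 0.762 g

Target volume = 476 mL = 0.476 L.
galactose: 3.3% w/v = 33 g/L → 33 × 0.476 L = 15.708 g
disodium phosphate: 32.1 mmol/L × 142 g/mol × 0.476 L ÷ 1000 = 2.170 g
sodium chloride: 331 mmol/L × 58.44 g/mol × 0.476 L ÷ 1000 = 9.208 g
arabinose: 1.7 g per 100 mL × 476 mL ÷ 100 = 8.092 g
ferric chloride: dilute stock: 0.782 mM × 476 mL ÷ 71.1 mM = 5.235 mL
sodium carbonate: 1.6 g/L × 0.476 L = 0.762 g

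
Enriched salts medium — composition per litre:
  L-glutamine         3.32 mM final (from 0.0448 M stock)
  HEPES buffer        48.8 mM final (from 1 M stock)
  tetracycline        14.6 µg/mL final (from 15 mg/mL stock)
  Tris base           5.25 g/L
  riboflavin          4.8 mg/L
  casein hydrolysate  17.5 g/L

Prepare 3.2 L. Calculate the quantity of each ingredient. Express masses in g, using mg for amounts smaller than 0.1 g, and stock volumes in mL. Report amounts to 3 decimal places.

Working volume: 3.2 L.
L-glutamine: C1V1 = C2V2 → 3.32 mM × 3200 mL ÷ 44.8 mM = 237.143 mL
HEPES buffer: C1V1 = C2V2 → 48.8 mM × 3200 mL ÷ 1000 mM = 156.160 mL
tetracycline: dilute stock: 14.6 µg/mL × 3200 mL ÷ 15000 µg/mL = 3.115 mL
Tris base: 5.25 g/L × 3.2 L = 16.800 g
riboflavin: 4.8 mg/L × 3.2 L = 15.360 mg
casein hydrolysate: 17.5 g/L × 3.2 L = 56.000 g

L-glutamine 237.143 mL; HEPES buffer 156.160 mL; tetracycline 3.115 mL; Tris base 16.800 g; riboflavin 15.360 mg; casein hydrolysate 56.000 g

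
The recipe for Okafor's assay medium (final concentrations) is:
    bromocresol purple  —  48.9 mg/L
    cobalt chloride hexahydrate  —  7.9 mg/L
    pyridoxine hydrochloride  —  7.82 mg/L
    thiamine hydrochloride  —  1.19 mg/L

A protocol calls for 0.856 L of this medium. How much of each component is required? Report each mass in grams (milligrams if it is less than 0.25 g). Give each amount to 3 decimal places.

bromocresol purple 41.858 mg; cobalt chloride hexahydrate 6.762 mg; pyridoxine hydrochloride 6.694 mg; thiamine hydrochloride 1.019 mg

Scale factor relative to 1 L: 0.856.
bromocresol purple: 48.9 mg/L × 0.856 L = 41.858 mg
cobalt chloride hexahydrate: 7.9 mg/L × 0.856 L = 6.762 mg
pyridoxine hydrochloride: 7.82 mg/L × 0.856 L = 6.694 mg
thiamine hydrochloride: 1.19 mg/L × 0.856 L = 1.019 mg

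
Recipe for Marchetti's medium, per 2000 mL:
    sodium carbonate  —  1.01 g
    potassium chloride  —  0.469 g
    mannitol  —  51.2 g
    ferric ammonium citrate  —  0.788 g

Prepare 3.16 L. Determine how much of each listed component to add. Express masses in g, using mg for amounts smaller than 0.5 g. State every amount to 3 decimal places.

Scale factor = 3160 mL / 2000 mL = 1.58.
sodium carbonate: 1.01 g × (3160 mL / 2000 mL) = 1.596 g
potassium chloride: 0.469 g × (3160 mL / 2000 mL) = 0.741 g
mannitol: 51.2 g × (3160 mL / 2000 mL) = 80.896 g
ferric ammonium citrate: 0.788 g × (3160 mL / 2000 mL) = 1.245 g

sodium carbonate 1.596 g; potassium chloride 0.741 g; mannitol 80.896 g; ferric ammonium citrate 1.245 g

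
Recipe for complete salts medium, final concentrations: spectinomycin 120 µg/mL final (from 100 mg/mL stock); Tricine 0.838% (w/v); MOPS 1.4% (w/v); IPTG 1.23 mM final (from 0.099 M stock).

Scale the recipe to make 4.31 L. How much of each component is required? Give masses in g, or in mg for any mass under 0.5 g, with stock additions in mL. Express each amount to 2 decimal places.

Scale factor relative to 1 L: 4.31.
spectinomycin: V = C2·V2/C1 = 120 µg/mL × 4310 mL ÷ 100000 µg/mL = 5.17 mL
Tricine: 0.838 g per 100 mL × 4310 mL ÷ 100 = 36.12 g
MOPS: 1.4 g per 100 mL × 4310 mL ÷ 100 = 60.34 g
IPTG: V = C2·V2/C1 = 1.23 mM × 4310 mL ÷ 99 mM = 53.55 mL

spectinomycin 5.17 mL; Tricine 36.12 g; MOPS 60.34 g; IPTG 53.55 mL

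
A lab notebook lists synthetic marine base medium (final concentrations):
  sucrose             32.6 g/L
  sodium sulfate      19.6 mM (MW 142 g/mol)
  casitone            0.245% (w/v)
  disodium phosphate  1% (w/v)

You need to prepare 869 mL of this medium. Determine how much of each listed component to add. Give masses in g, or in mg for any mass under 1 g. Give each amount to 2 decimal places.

sucrose 28.33 g; sodium sulfate 2.42 g; casitone 2.13 g; disodium phosphate 8.69 g

Working volume: 869 mL = 0.869 L.
sucrose: 32.6 g/L × 0.869 L = 28.33 g
sodium sulfate: 19.6 mmol/L × 142 g/mol × 0.869 L ÷ 1000 = 2.42 g
casitone: 0.245% w/v = 2.45 g/L → 2.45 × 0.869 L = 2.13 g
disodium phosphate: 1% w/v = 10 g/L → 10 × 0.869 L = 8.69 g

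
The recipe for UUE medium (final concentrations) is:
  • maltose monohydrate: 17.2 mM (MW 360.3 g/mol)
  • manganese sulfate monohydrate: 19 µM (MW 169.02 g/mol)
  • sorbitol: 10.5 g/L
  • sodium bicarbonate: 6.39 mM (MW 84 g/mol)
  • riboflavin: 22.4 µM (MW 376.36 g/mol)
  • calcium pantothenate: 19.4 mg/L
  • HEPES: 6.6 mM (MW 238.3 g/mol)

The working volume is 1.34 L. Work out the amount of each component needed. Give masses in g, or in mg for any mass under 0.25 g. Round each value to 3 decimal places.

maltose monohydrate 8.304 g; manganese sulfate monohydrate 4.303 mg; sorbitol 14.070 g; sodium bicarbonate 0.719 g; riboflavin 11.297 mg; calcium pantothenate 25.996 mg; HEPES 2.108 g

Scale factor relative to 1 L: 1.34.
maltose monohydrate: 17.2 mmol/L × 360.3 g/mol × 1.34 L ÷ 1000 = 8.304 g
manganese sulfate monohydrate: 19 µmol/L × 169.02 g/mol × 1.34 L ÷ 1000 = 4.303 mg
sorbitol: 10.5 g/L × 1.34 L = 14.070 g
sodium bicarbonate: 6.39 mmol/L × 84 g/mol × 1.34 L ÷ 1000 = 0.719 g
riboflavin: 22.4 µmol/L × 376.36 g/mol × 1.34 L ÷ 1000 = 11.297 mg
calcium pantothenate: 19.4 mg/L × 1.34 L = 25.996 mg
HEPES: 6.6 mmol/L × 238.3 g/mol × 1.34 L ÷ 1000 = 2.108 g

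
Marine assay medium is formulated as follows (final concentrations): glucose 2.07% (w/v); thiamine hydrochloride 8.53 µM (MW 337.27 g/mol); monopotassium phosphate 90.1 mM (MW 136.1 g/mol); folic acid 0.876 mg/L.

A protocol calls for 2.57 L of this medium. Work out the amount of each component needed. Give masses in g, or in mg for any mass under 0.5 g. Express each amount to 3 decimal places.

Scale factor relative to 1 L: 2.57.
glucose: 2.07 g per 100 mL × 2570 mL ÷ 100 = 53.199 g
thiamine hydrochloride: 8.53 µmol/L × 337.27 g/mol × 2.57 L ÷ 1000 = 7.394 mg
monopotassium phosphate: 90.1 mmol/L × 136.1 g/mol × 2.57 L ÷ 1000 = 31.515 g
folic acid: 0.876 mg/L × 2.57 L = 2.251 mg

glucose 53.199 g; thiamine hydrochloride 7.394 mg; monopotassium phosphate 31.515 g; folic acid 2.251 mg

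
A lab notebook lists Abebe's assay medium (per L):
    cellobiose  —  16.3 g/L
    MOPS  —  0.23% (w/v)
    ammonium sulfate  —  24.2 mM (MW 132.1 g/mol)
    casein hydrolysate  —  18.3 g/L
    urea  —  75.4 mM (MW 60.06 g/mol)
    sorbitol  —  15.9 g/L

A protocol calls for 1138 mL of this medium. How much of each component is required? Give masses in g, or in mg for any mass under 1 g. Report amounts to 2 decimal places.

Scale factor relative to 1 L: 1.138.
cellobiose: 16.3 g/L × 1.138 L = 18.55 g
MOPS: 0.23 g per 100 mL × 1138 mL ÷ 100 = 2.62 g
ammonium sulfate: 24.2 mmol/L × 132.1 g/mol × 1.138 L ÷ 1000 = 3.64 g
casein hydrolysate: 18.3 g/L × 1.138 L = 20.83 g
urea: 75.4 mmol/L × 60.06 g/mol × 1.138 L ÷ 1000 = 5.15 g
sorbitol: 15.9 g/L × 1.138 L = 18.09 g

cellobiose 18.55 g; MOPS 2.62 g; ammonium sulfate 3.64 g; casein hydrolysate 20.83 g; urea 5.15 g; sorbitol 18.09 g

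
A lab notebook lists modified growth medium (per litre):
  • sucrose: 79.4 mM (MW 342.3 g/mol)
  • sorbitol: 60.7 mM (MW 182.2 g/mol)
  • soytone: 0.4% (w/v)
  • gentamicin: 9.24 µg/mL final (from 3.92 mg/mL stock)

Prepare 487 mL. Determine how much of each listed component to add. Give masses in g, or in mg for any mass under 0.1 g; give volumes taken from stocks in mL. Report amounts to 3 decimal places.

sucrose 13.236 g; sorbitol 5.386 g; soytone 1.948 g; gentamicin 1.148 mL

Target volume = 487 mL = 0.487 L.
sucrose: 79.4 mmol/L × 342.3 g/mol × 0.487 L ÷ 1000 = 13.236 g
sorbitol: 60.7 mmol/L × 182.2 g/mol × 0.487 L ÷ 1000 = 5.386 g
soytone: 0.4% w/v = 4 g/L → 4 × 0.487 L = 1.948 g
gentamicin: C1V1 = C2V2 → 9.24 µg/mL × 487 mL ÷ 3920 µg/mL = 1.148 mL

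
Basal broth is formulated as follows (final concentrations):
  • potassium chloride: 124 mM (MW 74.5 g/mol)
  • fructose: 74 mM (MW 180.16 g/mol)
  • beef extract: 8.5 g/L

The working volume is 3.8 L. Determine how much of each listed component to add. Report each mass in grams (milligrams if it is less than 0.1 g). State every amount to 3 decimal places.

potassium chloride 35.104 g; fructose 50.661 g; beef extract 32.300 g

Scale factor relative to 1 L: 3.8.
potassium chloride: 124 mmol/L × 74.5 g/mol × 3.8 L ÷ 1000 = 35.104 g
fructose: 74 mmol/L × 180.16 g/mol × 3.8 L ÷ 1000 = 50.661 g
beef extract: 8.5 g/L × 3.8 L = 32.300 g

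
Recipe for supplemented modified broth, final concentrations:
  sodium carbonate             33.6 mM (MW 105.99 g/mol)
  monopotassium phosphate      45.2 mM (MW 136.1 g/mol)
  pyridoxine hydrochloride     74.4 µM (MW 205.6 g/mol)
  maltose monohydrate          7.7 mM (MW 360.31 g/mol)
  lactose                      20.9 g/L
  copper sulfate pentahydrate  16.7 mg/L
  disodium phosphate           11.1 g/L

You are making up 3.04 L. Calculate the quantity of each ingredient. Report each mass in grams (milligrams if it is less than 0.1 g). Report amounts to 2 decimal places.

Scale factor relative to 1 L: 3.04.
sodium carbonate: 33.6 mmol/L × 105.99 g/mol × 3.04 L ÷ 1000 = 10.83 g
monopotassium phosphate: 45.2 mmol/L × 136.1 g/mol × 3.04 L ÷ 1000 = 18.70 g
pyridoxine hydrochloride: 74.4 µmol/L × 205.6 g/mol × 3.04 L ÷ 1000 = 46.50 mg
maltose monohydrate: 7.7 mmol/L × 360.31 g/mol × 3.04 L ÷ 1000 = 8.43 g
lactose: 20.9 g/L × 3.04 L = 63.54 g
copper sulfate pentahydrate: 16.7 mg/L × 3.04 L = 50.77 mg
disodium phosphate: 11.1 g/L × 3.04 L = 33.74 g

sodium carbonate 10.83 g; monopotassium phosphate 18.70 g; pyridoxine hydrochloride 46.50 mg; maltose monohydrate 8.43 g; lactose 63.54 g; copper sulfate pentahydrate 50.77 mg; disodium phosphate 33.74 g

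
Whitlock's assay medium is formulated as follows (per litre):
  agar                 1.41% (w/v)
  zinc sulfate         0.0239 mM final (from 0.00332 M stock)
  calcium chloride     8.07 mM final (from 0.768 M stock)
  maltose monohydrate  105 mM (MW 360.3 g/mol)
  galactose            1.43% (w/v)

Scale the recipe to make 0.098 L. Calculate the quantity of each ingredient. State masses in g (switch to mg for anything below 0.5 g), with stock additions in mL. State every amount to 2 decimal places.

agar 1.38 g; zinc sulfate 0.71 mL; calcium chloride 1.03 mL; maltose monohydrate 3.71 g; galactose 1.40 g

Scale factor relative to 1 L: 0.098.
agar: 1.41% w/v = 14.1 g/L → 14.1 × 0.098 L = 1.38 g
zinc sulfate: dilute stock: 0.0239 mM × 98 mL ÷ 3.32 mM = 0.71 mL
calcium chloride: C1V1 = C2V2 → 8.07 mM × 98 mL ÷ 768 mM = 1.03 mL
maltose monohydrate: 105 mmol/L × 360.3 g/mol × 0.098 L ÷ 1000 = 3.71 g
galactose: 1.43% w/v = 14.3 g/L → 14.3 × 0.098 L = 1.40 g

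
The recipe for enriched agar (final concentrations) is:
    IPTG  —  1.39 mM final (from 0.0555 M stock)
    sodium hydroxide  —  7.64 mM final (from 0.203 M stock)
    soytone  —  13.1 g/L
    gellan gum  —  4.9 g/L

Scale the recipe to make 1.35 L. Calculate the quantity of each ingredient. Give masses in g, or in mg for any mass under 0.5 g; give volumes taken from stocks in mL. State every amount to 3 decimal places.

IPTG 33.811 mL; sodium hydroxide 50.808 mL; soytone 17.685 g; gellan gum 6.615 g

Working volume: 1.35 L.
IPTG: V = C2·V2/C1 = 1.39 mM × 1350 mL ÷ 55.5 mM = 33.811 mL
sodium hydroxide: C1V1 = C2V2 → 7.64 mM × 1350 mL ÷ 203 mM = 50.808 mL
soytone: 13.1 g/L × 1.35 L = 17.685 g
gellan gum: 4.9 g/L × 1.35 L = 6.615 g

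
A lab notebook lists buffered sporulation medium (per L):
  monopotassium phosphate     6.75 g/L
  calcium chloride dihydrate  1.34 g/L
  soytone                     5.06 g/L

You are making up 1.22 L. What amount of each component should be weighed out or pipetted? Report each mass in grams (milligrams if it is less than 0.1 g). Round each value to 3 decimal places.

Scale factor relative to 1 L: 1.22.
monopotassium phosphate: 6.75 g/L × 1.22 L = 8.235 g
calcium chloride dihydrate: 1.34 g/L × 1.22 L = 1.635 g
soytone: 5.06 g/L × 1.22 L = 6.173 g

monopotassium phosphate 8.235 g; calcium chloride dihydrate 1.635 g; soytone 6.173 g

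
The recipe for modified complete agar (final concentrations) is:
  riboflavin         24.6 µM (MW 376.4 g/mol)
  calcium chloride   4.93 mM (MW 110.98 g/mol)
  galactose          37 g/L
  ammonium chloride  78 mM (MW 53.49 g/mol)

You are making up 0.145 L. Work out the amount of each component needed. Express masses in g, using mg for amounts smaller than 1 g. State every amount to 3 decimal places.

Working volume: 0.145 L.
riboflavin: 24.6 µmol/L × 376.4 g/mol × 0.145 L ÷ 1000 = 1.343 mg
calcium chloride: 4.93 mmol/L × 110.98 mg/mmol × 0.145 L = 79.334 mg
galactose: 37 g/L × 0.145 L = 5.365 g
ammonium chloride: 78 mmol/L × 53.49 mg/mmol × 0.145 L = 604.972 mg

riboflavin 1.343 mg; calcium chloride 79.334 mg; galactose 5.365 g; ammonium chloride 604.972 mg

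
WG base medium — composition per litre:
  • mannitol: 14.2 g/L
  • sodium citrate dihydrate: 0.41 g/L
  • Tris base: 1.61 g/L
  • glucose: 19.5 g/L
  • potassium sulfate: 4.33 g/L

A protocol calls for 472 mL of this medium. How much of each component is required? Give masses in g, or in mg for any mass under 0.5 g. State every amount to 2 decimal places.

mannitol 6.70 g; sodium citrate dihydrate 193.52 mg; Tris base 0.76 g; glucose 9.20 g; potassium sulfate 2.04 g

Working volume: 472 mL = 0.472 L.
mannitol: 14.2 g/L × 0.472 L = 6.70 g
sodium citrate dihydrate: 0.41 g/L × 0.472 L = 0.19352 g = 193.52 mg
Tris base: 1.61 g/L × 0.472 L = 0.76 g
glucose: 19.5 g/L × 0.472 L = 9.20 g
potassium sulfate: 4.33 g/L × 0.472 L = 2.04 g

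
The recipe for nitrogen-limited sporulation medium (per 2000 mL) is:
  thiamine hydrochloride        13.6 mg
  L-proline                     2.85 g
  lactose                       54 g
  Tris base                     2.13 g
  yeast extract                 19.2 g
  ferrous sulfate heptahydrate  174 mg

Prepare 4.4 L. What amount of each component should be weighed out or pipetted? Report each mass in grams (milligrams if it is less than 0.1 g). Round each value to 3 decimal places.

Scale factor = 4400 mL / 2000 mL = 2.2.
thiamine hydrochloride: 13.6 mg × (4400 mL / 2000 mL) = 29.920 mg
L-proline: 2.85 g × (4400 mL / 2000 mL) = 6.270 g
lactose: 54 g × (4400 mL / 2000 mL) = 118.800 g
Tris base: 2.13 g × (4400 mL / 2000 mL) = 4.686 g
yeast extract: 19.2 g × (4400 mL / 2000 mL) = 42.240 g
ferrous sulfate heptahydrate: 174 mg × (4400 mL / 2000 mL) = 382.8 mg = 0.383 g

thiamine hydrochloride 29.920 mg; L-proline 6.270 g; lactose 118.800 g; Tris base 4.686 g; yeast extract 42.240 g; ferrous sulfate heptahydrate 0.383 g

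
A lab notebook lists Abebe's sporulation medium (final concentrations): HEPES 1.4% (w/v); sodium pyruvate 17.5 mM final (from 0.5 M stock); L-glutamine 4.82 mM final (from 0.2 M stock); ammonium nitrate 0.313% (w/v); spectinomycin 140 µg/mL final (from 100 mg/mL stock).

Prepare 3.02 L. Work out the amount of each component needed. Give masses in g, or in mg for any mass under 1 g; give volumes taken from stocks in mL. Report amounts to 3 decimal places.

HEPES 42.280 g; sodium pyruvate 105.700 mL; L-glutamine 72.782 mL; ammonium nitrate 9.453 g; spectinomycin 4.228 mL

Scale factor relative to 1 L: 3.02.
HEPES: 1.4% w/v = 14 g/L → 14 × 3.02 L = 42.280 g
sodium pyruvate: V = C2·V2/C1 = 17.5 mM × 3020 mL ÷ 500 mM = 105.700 mL
L-glutamine: C1V1 = C2V2 → 4.82 mM × 3020 mL ÷ 200 mM = 72.782 mL
ammonium nitrate: 0.313% w/v = 3.13 g/L → 3.13 × 3.02 L = 9.453 g
spectinomycin: V = C2·V2/C1 = 140 µg/mL × 3020 mL ÷ 100000 µg/mL = 4.228 mL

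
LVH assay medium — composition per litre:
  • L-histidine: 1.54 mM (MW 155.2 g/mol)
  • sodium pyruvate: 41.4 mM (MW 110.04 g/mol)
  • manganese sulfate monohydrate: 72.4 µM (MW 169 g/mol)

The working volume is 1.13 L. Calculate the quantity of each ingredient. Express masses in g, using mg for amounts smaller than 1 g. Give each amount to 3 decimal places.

L-histidine 270.079 mg; sodium pyruvate 5.148 g; manganese sulfate monohydrate 13.826 mg

Scale factor relative to 1 L: 1.13.
L-histidine: 1.54 mmol/L × 155.2 mg/mmol × 1.13 L = 270.079 mg
sodium pyruvate: 41.4 mmol/L × 110.04 g/mol × 1.13 L ÷ 1000 = 5.148 g
manganese sulfate monohydrate: 72.4 µmol/L × 169 g/mol × 1.13 L ÷ 1000 = 13.826 mg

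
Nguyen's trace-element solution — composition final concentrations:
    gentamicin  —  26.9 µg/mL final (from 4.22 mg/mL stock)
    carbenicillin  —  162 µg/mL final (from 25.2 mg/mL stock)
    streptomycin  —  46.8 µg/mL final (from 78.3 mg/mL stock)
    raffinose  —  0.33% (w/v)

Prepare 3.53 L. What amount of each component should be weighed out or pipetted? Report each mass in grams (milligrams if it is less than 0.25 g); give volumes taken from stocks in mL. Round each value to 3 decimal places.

gentamicin 22.502 mL; carbenicillin 22.693 mL; streptomycin 2.110 mL; raffinose 11.649 g

Scale factor relative to 1 L: 3.53.
gentamicin: dilute stock: 26.9 µg/mL × 3530 mL ÷ 4220 µg/mL = 22.502 mL
carbenicillin: dilute stock: 162 µg/mL × 3530 mL ÷ 25200 µg/mL = 22.693 mL
streptomycin: C1V1 = C2V2 → 46.8 µg/mL × 3530 mL ÷ 78300 µg/mL = 2.110 mL
raffinose: 0.33 g per 100 mL × 3530 mL ÷ 100 = 11.649 g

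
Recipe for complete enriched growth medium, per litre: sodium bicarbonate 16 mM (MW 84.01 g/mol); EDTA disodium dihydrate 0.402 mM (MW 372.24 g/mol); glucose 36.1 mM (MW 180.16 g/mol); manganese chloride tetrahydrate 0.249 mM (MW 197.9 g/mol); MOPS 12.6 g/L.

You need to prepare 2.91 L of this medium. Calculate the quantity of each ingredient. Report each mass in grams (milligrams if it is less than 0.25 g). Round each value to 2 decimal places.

sodium bicarbonate 3.91 g; EDTA disodium dihydrate 0.44 g; glucose 18.93 g; manganese chloride tetrahydrate 143.40 mg; MOPS 36.67 g

Scale factor relative to 1 L: 2.91.
sodium bicarbonate: 16 mmol/L × 84.01 g/mol × 2.91 L ÷ 1000 = 3.91 g
EDTA disodium dihydrate: 0.402 mmol/L × 372.24 g/mol × 2.91 L ÷ 1000 = 0.44 g
glucose: 36.1 mmol/L × 180.16 g/mol × 2.91 L ÷ 1000 = 18.93 g
manganese chloride tetrahydrate: 0.249 mmol/L × 197.9 mg/mmol × 2.91 L = 143.40 mg
MOPS: 12.6 g/L × 2.91 L = 36.67 g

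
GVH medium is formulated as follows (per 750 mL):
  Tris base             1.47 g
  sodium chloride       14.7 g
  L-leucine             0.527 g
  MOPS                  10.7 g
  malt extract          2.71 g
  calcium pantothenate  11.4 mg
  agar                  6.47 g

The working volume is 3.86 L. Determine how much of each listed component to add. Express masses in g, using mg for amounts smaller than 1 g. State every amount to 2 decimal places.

Scale factor = 3860 mL / 750 mL = 5.14667.
Tris base: 1.47 g × (3860 mL / 750 mL) = 7.57 g
sodium chloride: 14.7 g × (3860 mL / 750 mL) = 75.66 g
L-leucine: 0.527 g × (3860 mL / 750 mL) = 2.71 g
MOPS: 10.7 g × (3860 mL / 750 mL) = 55.07 g
malt extract: 2.71 g × (3860 mL / 750 mL) = 13.95 g
calcium pantothenate: 11.4 mg × (3860 mL / 750 mL) = 58.67 mg
agar: 6.47 g × (3860 mL / 750 mL) = 33.30 g

Tris base 7.57 g; sodium chloride 75.66 g; L-leucine 2.71 g; MOPS 55.07 g; malt extract 13.95 g; calcium pantothenate 58.67 mg; agar 33.30 g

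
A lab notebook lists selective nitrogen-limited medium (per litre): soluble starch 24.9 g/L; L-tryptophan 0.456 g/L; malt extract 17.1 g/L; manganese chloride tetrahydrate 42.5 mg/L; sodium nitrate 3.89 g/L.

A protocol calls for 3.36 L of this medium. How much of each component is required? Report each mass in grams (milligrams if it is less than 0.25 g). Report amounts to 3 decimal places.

soluble starch 83.664 g; L-tryptophan 1.532 g; malt extract 57.456 g; manganese chloride tetrahydrate 142.800 mg; sodium nitrate 13.070 g

Scale factor relative to 1 L: 3.36.
soluble starch: 24.9 g/L × 3.36 L = 83.664 g
L-tryptophan: 0.456 g/L × 3.36 L = 1.532 g
malt extract: 17.1 g/L × 3.36 L = 57.456 g
manganese chloride tetrahydrate: 42.5 mg/L × 3.36 L = 142.800 mg
sodium nitrate: 3.89 g/L × 3.36 L = 13.070 g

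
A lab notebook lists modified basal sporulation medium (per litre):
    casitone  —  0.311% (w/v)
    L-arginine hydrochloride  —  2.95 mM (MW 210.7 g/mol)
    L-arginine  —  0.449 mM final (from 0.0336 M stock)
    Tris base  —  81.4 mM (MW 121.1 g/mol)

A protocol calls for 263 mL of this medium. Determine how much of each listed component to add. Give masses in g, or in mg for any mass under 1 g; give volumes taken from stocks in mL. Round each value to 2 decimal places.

Scale factor relative to 1 L: 0.263.
casitone: 0.311 g per 100 mL × 263 mL ÷ 100 = 0.81793 g = 817.93 mg
L-arginine hydrochloride: 2.95 mmol/L × 210.7 mg/mmol × 0.263 L = 163.47 mg
L-arginine: V = C2·V2/C1 = 0.449 mM × 263 mL ÷ 33.6 mM = 3.51 mL
Tris base: 81.4 mmol/L × 121.1 g/mol × 0.263 L ÷ 1000 = 2.59 g

casitone 817.93 mg; L-arginine hydrochloride 163.47 mg; L-arginine 3.51 mL; Tris base 2.59 g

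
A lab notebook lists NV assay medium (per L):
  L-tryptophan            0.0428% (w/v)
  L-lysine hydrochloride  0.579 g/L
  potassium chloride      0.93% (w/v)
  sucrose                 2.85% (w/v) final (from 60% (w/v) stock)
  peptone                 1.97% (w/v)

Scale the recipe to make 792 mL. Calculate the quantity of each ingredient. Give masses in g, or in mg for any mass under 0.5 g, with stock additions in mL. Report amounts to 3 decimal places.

Scale factor relative to 1 L: 0.792.
L-tryptophan: 0.0428% w/v = 0.428 g/L → 0.428 × 0.792 L = 0.338976 g = 338.976 mg
L-lysine hydrochloride: 0.579 g/L × 0.792 L = 0.458568 g = 458.568 mg
potassium chloride: 0.93% w/v = 9.3 g/L → 9.3 × 0.792 L = 7.366 g
sucrose: V = C2·V2/C1 = 2.85% ÷ 60% × 792 mL = 37.620 mL
peptone: 1.97% w/v = 19.7 g/L → 19.7 × 0.792 L = 15.602 g

L-tryptophan 338.976 mg; L-lysine hydrochloride 458.568 mg; potassium chloride 7.366 g; sucrose 37.620 mL; peptone 15.602 g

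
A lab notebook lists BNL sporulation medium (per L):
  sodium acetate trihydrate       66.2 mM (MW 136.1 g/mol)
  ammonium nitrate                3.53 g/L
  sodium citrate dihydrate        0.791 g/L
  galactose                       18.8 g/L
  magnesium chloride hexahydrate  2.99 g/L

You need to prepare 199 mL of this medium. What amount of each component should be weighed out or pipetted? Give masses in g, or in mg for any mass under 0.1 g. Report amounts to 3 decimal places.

sodium acetate trihydrate 1.793 g; ammonium nitrate 0.702 g; sodium citrate dihydrate 0.157 g; galactose 3.741 g; magnesium chloride hexahydrate 0.595 g

Scale factor relative to 1 L: 0.199.
sodium acetate trihydrate: 66.2 mmol/L × 136.1 g/mol × 0.199 L ÷ 1000 = 1.793 g
ammonium nitrate: 3.53 g/L × 0.199 L = 0.702 g
sodium citrate dihydrate: 0.791 g/L × 0.199 L = 0.157 g
galactose: 18.8 g/L × 0.199 L = 3.741 g
magnesium chloride hexahydrate: 2.99 g/L × 0.199 L = 0.595 g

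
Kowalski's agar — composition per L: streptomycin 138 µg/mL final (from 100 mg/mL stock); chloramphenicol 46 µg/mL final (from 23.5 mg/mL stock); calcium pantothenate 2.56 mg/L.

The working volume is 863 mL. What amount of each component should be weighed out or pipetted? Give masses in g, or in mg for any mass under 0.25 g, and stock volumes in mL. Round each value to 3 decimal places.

Scale factor relative to 1 L: 0.863.
streptomycin: V = C2·V2/C1 = 138 µg/mL × 863 mL ÷ 100000 µg/mL = 1.191 mL
chloramphenicol: C1V1 = C2V2 → 46 µg/mL × 863 mL ÷ 23500 µg/mL = 1.689 mL
calcium pantothenate: 2.56 mg/L × 0.863 L = 2.209 mg

streptomycin 1.191 mL; chloramphenicol 1.689 mL; calcium pantothenate 2.209 mg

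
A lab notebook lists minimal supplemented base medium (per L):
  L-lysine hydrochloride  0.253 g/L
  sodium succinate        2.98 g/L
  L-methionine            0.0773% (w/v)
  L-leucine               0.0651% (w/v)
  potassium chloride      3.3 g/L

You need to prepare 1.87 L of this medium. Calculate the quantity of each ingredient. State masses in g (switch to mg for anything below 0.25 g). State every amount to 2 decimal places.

L-lysine hydrochloride 0.47 g; sodium succinate 5.57 g; L-methionine 1.45 g; L-leucine 1.22 g; potassium chloride 6.17 g

Working volume: 1.87 L.
L-lysine hydrochloride: 0.253 g/L × 1.87 L = 0.47 g
sodium succinate: 2.98 g/L × 1.87 L = 5.57 g
L-methionine: 0.0773 g per 100 mL × 1870 mL ÷ 100 = 1.45 g
L-leucine: 0.0651 g per 100 mL × 1870 mL ÷ 100 = 1.22 g
potassium chloride: 3.3 g/L × 1.87 L = 6.17 g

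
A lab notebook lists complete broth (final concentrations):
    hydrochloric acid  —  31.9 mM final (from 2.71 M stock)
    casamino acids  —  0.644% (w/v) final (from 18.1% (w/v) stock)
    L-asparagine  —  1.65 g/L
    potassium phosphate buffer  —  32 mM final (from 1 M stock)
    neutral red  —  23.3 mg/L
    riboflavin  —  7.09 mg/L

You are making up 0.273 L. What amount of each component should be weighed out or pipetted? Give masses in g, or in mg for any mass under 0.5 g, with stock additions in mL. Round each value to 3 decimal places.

Working volume: 0.273 L.
hydrochloric acid: V = C2·V2/C1 = 31.9 mM × 273 mL ÷ 2710 mM = 3.214 mL
casamino acids: dilute stock: 0.644% ÷ 18.1% × 273 mL = 9.713 mL
L-asparagine: 1.65 g/L × 0.273 L = 0.45045 g = 450.450 mg
potassium phosphate buffer: V = C2·V2/C1 = 32 mM × 273 mL ÷ 1000 mM = 8.736 mL
neutral red: 23.3 mg/L × 0.273 L = 6.361 mg
riboflavin: 7.09 mg/L × 0.273 L = 1.936 mg

hydrochloric acid 3.214 mL; casamino acids 9.713 mL; L-asparagine 450.450 mg; potassium phosphate buffer 8.736 mL; neutral red 6.361 mg; riboflavin 1.936 mg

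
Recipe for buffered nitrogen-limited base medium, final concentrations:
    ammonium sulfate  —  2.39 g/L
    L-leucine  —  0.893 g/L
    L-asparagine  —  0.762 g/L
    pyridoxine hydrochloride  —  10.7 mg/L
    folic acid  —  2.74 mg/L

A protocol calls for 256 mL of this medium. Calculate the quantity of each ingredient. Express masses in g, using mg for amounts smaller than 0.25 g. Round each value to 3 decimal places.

ammonium sulfate 0.612 g; L-leucine 228.608 mg; L-asparagine 195.072 mg; pyridoxine hydrochloride 2.739 mg; folic acid 0.701 mg

Scale factor relative to 1 L: 0.256.
ammonium sulfate: 2.39 g/L × 0.256 L = 0.612 g
L-leucine: 0.893 g/L × 0.256 L = 0.228608 g = 228.608 mg
L-asparagine: 0.762 g/L × 0.256 L = 0.195072 g = 195.072 mg
pyridoxine hydrochloride: 10.7 mg/L × 0.256 L = 2.739 mg
folic acid: 2.74 mg/L × 0.256 L = 0.701 mg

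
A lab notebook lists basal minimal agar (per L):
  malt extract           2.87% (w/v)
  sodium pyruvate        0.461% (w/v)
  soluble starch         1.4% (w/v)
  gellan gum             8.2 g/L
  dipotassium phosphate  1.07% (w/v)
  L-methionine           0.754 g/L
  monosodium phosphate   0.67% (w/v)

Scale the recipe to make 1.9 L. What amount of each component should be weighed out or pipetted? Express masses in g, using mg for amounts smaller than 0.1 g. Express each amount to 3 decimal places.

Scale factor relative to 1 L: 1.9.
malt extract: 2.87 g per 100 mL × 1900 mL ÷ 100 = 54.530 g
sodium pyruvate: 0.461 g per 100 mL × 1900 mL ÷ 100 = 8.759 g
soluble starch: 1.4 g per 100 mL × 1900 mL ÷ 100 = 26.600 g
gellan gum: 8.2 g/L × 1.9 L = 15.580 g
dipotassium phosphate: 1.07% w/v = 10.7 g/L → 10.7 × 1.9 L = 20.330 g
L-methionine: 0.754 g/L × 1.9 L = 1.433 g
monosodium phosphate: 0.67% w/v = 6.7 g/L → 6.7 × 1.9 L = 12.730 g

malt extract 54.530 g; sodium pyruvate 8.759 g; soluble starch 26.600 g; gellan gum 15.580 g; dipotassium phosphate 20.330 g; L-methionine 1.433 g; monosodium phosphate 12.730 g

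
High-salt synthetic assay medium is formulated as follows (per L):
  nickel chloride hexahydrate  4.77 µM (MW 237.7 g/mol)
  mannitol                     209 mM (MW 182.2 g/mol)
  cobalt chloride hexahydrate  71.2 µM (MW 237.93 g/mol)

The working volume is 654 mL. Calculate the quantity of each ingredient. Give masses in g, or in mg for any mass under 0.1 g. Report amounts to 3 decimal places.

nickel chloride hexahydrate 0.742 mg; mannitol 24.904 g; cobalt chloride hexahydrate 11.079 mg

Working volume: 654 mL = 0.654 L.
nickel chloride hexahydrate: 4.77 µmol/L × 237.7 g/mol × 0.654 L ÷ 1000 = 0.742 mg
mannitol: 209 mmol/L × 182.2 g/mol × 0.654 L ÷ 1000 = 24.904 g
cobalt chloride hexahydrate: 71.2 µmol/L × 237.93 g/mol × 0.654 L ÷ 1000 = 11.079 mg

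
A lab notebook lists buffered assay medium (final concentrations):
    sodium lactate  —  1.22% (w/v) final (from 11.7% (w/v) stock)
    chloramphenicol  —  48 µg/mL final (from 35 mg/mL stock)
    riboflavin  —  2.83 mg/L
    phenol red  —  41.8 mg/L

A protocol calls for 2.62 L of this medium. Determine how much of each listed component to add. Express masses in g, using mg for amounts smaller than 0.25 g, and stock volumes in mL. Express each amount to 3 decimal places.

sodium lactate 273.197 mL; chloramphenicol 3.593 mL; riboflavin 7.415 mg; phenol red 109.516 mg

Working volume: 2.62 L.
sodium lactate: V = C2·V2/C1 = 1.22% ÷ 11.7% × 2620 mL = 273.197 mL
chloramphenicol: C1V1 = C2V2 → 48 µg/mL × 2620 mL ÷ 35000 µg/mL = 3.593 mL
riboflavin: 2.83 mg/L × 2.62 L = 7.415 mg
phenol red: 41.8 mg/L × 2.62 L = 109.516 mg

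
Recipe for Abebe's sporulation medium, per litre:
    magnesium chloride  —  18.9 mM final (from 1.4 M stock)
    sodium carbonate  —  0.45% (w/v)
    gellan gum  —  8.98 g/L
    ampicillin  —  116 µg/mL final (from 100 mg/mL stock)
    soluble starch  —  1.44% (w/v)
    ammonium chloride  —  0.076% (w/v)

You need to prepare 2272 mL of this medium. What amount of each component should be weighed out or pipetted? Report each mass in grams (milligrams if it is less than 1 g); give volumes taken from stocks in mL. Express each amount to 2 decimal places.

Working volume: 2272 mL = 2.272 L.
magnesium chloride: C1V1 = C2V2 → 18.9 mM × 2272 mL ÷ 1400 mM = 30.67 mL
sodium carbonate: 0.45 g per 100 mL × 2272 mL ÷ 100 = 10.22 g
gellan gum: 8.98 g/L × 2.272 L = 20.40 g
ampicillin: V = C2·V2/C1 = 116 µg/mL × 2272 mL ÷ 100000 µg/mL = 2.64 mL
soluble starch: 1.44% w/v = 14.4 g/L → 14.4 × 2.272 L = 32.72 g
ammonium chloride: 0.076 g per 100 mL × 2272 mL ÷ 100 = 1.73 g

magnesium chloride 30.67 mL; sodium carbonate 10.22 g; gellan gum 20.40 g; ampicillin 2.64 mL; soluble starch 32.72 g; ammonium chloride 1.73 g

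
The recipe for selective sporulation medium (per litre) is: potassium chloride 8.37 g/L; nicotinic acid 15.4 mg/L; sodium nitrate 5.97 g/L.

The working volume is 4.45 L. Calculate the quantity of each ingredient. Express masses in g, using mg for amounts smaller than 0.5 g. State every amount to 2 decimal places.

potassium chloride 37.25 g; nicotinic acid 68.53 mg; sodium nitrate 26.57 g

Working volume: 4.45 L.
potassium chloride: 8.37 g/L × 4.45 L = 37.25 g
nicotinic acid: 15.4 mg/L × 4.45 L = 68.53 mg
sodium nitrate: 5.97 g/L × 4.45 L = 26.57 g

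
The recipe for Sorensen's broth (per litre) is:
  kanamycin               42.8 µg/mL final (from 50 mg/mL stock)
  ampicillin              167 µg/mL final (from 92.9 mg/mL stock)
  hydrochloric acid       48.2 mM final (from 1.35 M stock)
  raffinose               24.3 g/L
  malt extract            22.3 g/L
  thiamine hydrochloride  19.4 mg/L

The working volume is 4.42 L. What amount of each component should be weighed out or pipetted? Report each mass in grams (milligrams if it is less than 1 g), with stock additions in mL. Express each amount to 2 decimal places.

kanamycin 3.78 mL; ampicillin 7.95 mL; hydrochloric acid 157.81 mL; raffinose 107.41 g; malt extract 98.57 g; thiamine hydrochloride 85.75 mg

Scale factor relative to 1 L: 4.42.
kanamycin: dilute stock: 42.8 µg/mL × 4420 mL ÷ 50000 µg/mL = 3.78 mL
ampicillin: C1V1 = C2V2 → 167 µg/mL × 4420 mL ÷ 92900 µg/mL = 7.95 mL
hydrochloric acid: dilute stock: 48.2 mM × 4420 mL ÷ 1350 mM = 157.81 mL
raffinose: 24.3 g/L × 4.42 L = 107.41 g
malt extract: 22.3 g/L × 4.42 L = 98.57 g
thiamine hydrochloride: 19.4 mg/L × 4.42 L = 85.75 mg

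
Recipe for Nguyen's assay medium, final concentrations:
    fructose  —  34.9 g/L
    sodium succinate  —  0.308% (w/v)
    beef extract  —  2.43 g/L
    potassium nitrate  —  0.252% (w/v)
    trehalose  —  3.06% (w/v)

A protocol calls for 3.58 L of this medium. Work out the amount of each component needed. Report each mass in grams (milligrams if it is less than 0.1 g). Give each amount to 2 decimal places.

Scale factor relative to 1 L: 3.58.
fructose: 34.9 g/L × 3.58 L = 124.94 g
sodium succinate: 0.308 g per 100 mL × 3580 mL ÷ 100 = 11.03 g
beef extract: 2.43 g/L × 3.58 L = 8.70 g
potassium nitrate: 0.252 g per 100 mL × 3580 mL ÷ 100 = 9.02 g
trehalose: 3.06% w/v = 30.6 g/L → 30.6 × 3.58 L = 109.55 g

fructose 124.94 g; sodium succinate 11.03 g; beef extract 8.70 g; potassium nitrate 9.02 g; trehalose 109.55 g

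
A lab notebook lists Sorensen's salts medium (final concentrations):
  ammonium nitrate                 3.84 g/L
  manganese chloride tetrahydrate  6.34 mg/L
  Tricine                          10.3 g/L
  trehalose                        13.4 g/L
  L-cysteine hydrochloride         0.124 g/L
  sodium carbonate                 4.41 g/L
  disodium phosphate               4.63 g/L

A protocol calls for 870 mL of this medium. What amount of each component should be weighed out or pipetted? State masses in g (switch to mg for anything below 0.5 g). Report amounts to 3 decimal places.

Target volume = 870 mL = 0.87 L.
ammonium nitrate: 3.84 g/L × 0.87 L = 3.341 g
manganese chloride tetrahydrate: 6.34 mg/L × 0.87 L = 5.516 mg
Tricine: 10.3 g/L × 0.87 L = 8.961 g
trehalose: 13.4 g/L × 0.87 L = 11.658 g
L-cysteine hydrochloride: 0.124 g/L × 0.87 L = 0.10788 g = 107.880 mg
sodium carbonate: 4.41 g/L × 0.87 L = 3.837 g
disodium phosphate: 4.63 g/L × 0.87 L = 4.028 g

ammonium nitrate 3.341 g; manganese chloride tetrahydrate 5.516 mg; Tricine 8.961 g; trehalose 11.658 g; L-cysteine hydrochloride 107.880 mg; sodium carbonate 3.837 g; disodium phosphate 4.028 g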